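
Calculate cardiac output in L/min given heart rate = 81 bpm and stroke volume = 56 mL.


CO = HR * SV
CO = 81 * 56 / 1000
CO = 4.536 L/min


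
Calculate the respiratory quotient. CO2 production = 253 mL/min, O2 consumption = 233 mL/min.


RQ = VCO2 / VO2
RQ = 253 / 233
RQ = 1.086


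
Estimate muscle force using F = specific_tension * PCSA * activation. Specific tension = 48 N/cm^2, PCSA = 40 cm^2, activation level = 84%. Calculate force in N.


F = sigma * PCSA * activation
F = 48 * 40 * 0.84
F = 1613 N


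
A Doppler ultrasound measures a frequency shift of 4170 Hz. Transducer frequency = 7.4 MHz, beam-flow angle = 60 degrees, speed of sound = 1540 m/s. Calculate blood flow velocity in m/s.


v = fd * c / (2 * f0 * cos(theta))
v = 4170 * 1540 / (2 * 7.4000e+06 * cos(60))
v = 0.8678 m/s


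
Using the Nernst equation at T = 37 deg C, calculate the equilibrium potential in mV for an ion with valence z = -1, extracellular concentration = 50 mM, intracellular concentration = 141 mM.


E = (RT/(zF)) * ln(C_out/C_in)
T = 37 + 273.15 = 310.15 K
E = (8.314 * 310.15 / (-1 * 96485)) * ln(50/141)
E = 27.71 mV


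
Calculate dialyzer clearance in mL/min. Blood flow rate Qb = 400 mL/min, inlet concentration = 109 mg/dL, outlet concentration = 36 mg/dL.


K = Qb * (Cb_in - Cb_out) / Cb_in
K = 400 * (109 - 36) / 109
K = 267.9 mL/min


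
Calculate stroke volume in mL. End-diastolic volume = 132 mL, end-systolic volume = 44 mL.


SV = EDV - ESV
SV = 132 - 44
SV = 88 mL


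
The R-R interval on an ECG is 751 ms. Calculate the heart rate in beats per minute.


HR = 60 / RR_interval(s)
RR = 751 ms = 0.751 s
HR = 60 / 0.751 = 79.89 bpm


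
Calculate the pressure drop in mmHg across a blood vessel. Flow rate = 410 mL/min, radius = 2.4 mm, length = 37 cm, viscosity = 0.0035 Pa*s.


dP = 8*mu*L*Q / (pi*r^4)
Q = 410 mL/min = 6.83333e-06 m^3/s
dP = 679.199 Pa = 679.199 / 133.322 mmHg = 5.094 mmHg


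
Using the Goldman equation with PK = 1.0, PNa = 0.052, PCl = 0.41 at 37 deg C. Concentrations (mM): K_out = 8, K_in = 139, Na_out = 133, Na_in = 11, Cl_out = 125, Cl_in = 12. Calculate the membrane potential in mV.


Vm = (RT/F)*ln((PK*Ko + PNa*Nao + PCl*Cli)/(PK*Ki + PNa*Nai + PCl*Clo))
Numer = 19.836, Denom = 190.822
Vm = -60.5 mV


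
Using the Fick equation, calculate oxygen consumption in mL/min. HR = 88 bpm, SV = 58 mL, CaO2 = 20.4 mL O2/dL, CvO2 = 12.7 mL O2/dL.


CO = HR*SV = 88*58/1000 = 5.104 L/min
a-v O2 diff = 20.4 - 12.7 = 7.7 mL/dL
VO2 = CO * (CaO2-CvO2) * 10 dL/L
VO2 = 5.104 * 7.7 * 10
VO2 = 393 mL/min


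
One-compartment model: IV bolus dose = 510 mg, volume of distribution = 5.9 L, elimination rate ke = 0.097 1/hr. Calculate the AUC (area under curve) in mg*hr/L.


C0 = Dose/Vd = 510/5.9 = 86.4407 mg/L
AUC = C0/ke = 86.4407/0.097
AUC = 891.1 mg*hr/L


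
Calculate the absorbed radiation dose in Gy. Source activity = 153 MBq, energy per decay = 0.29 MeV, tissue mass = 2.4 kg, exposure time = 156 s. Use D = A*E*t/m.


A = 153 MBq = 1.5300e+08 Bq
E = 0.29 MeV = 4.6458e-14 J
D = A*E*t/m = 1.5300e+08*4.6458e-14*156/2.4
D = 4.6202e-04 Gy


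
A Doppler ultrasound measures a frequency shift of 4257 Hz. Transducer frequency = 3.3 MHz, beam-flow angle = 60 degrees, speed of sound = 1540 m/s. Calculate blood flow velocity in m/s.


v = fd * c / (2 * f0 * cos(theta))
v = 4257 * 1540 / (2 * 3.3000e+06 * cos(60))
v = 1.987 m/s


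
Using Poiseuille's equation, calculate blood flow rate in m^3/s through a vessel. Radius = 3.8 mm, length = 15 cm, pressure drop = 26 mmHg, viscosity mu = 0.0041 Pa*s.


Q = pi*r^4*dP / (8*mu*L)
r = 0.0038 m, L = 0.15 m
dP = 26 mmHg = 3466.372 Pa
Q = 4.6152e-04 m^3/s


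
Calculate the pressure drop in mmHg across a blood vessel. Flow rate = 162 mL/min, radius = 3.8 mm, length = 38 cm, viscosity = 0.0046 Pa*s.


dP = 8*mu*L*Q / (pi*r^4)
Q = 162 mL/min = 2.7e-06 m^3/s
dP = 57.6383 Pa = 57.6383 / 133.322 mmHg = 0.4323 mmHg


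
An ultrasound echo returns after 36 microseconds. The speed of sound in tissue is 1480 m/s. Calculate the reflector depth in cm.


depth = c * t / 2
t = 36 us = 3.6000e-05 s
depth = 1480 * 3.6000e-05 / 2
depth = 0.02664 m = 2.664 cm


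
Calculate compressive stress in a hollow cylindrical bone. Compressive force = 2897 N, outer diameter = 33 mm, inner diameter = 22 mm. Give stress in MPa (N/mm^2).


A = pi*(r_o^2 - r_i^2)
r_o = 16.5 mm, r_i = 11 mm
A = 475.166 mm^2
sigma = F/A = 2897 / 475.166
sigma = 6.097 MPa


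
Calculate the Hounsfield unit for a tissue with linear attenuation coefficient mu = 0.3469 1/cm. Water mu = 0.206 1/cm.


HU = ((mu_tissue - mu_water) / mu_water) * 1000
HU = ((0.3469 - 0.206) / 0.206) * 1000
HU = 684


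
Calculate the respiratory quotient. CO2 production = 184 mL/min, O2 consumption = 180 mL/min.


RQ = VCO2 / VO2
RQ = 184 / 180
RQ = 1.022


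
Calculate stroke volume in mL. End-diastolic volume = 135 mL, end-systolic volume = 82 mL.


SV = EDV - ESV
SV = 135 - 82
SV = 53 mL


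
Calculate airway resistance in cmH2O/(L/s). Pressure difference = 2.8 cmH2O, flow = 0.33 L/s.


R = dP / flow
R = 2.8 / 0.33
R = 8.485 cmH2O/(L/s)


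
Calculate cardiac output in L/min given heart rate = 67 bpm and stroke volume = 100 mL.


CO = HR * SV
CO = 67 * 100 / 1000
CO = 6.7 L/min


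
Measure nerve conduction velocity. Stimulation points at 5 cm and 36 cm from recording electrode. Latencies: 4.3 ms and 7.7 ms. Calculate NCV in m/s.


Distance = (36 - 5) / 100 = 0.31 m
dt = (7.7 - 4.3) / 1000 = 0.0034 s
NCV = dist / dt = 91.18 m/s


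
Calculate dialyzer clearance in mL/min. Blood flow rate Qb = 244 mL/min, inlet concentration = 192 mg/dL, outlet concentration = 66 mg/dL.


K = Qb * (Cb_in - Cb_out) / Cb_in
K = 244 * (192 - 66) / 192
K = 160.1 mL/min


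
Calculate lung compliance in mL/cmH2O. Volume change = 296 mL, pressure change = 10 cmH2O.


C = dV / dP
C = 296 / 10
C = 29.6 mL/cmH2O


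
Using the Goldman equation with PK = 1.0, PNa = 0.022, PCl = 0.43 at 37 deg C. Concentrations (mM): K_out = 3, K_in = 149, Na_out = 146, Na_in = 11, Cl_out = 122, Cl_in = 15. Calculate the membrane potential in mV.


Vm = (RT/F)*ln((PK*Ko + PNa*Nao + PCl*Cli)/(PK*Ki + PNa*Nai + PCl*Clo))
Numer = 12.662, Denom = 201.702
Vm = -73.98 mV


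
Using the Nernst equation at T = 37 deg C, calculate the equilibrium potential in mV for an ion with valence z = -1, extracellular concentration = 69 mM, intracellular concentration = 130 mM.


E = (RT/(zF)) * ln(C_out/C_in)
T = 37 + 273.15 = 310.15 K
E = (8.314 * 310.15 / (-1 * 96485)) * ln(69/130)
E = 16.93 mV


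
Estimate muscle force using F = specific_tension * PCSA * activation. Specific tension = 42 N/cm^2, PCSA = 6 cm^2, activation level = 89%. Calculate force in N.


F = sigma * PCSA * activation
F = 42 * 6 * 0.89
F = 224.3 N


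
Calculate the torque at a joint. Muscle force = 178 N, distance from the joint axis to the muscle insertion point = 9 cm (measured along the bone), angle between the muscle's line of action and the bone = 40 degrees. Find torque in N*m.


Torque = F * d * sin(theta)   (moment arm = d*sin(theta))
d = 9 cm = 0.09 m
Torque = 178 * 0.09 * sin(40)
Torque = 10.3 N*m


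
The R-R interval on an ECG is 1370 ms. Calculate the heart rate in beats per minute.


HR = 60 / RR_interval(s)
RR = 1370 ms = 1.37 s
HR = 60 / 1.37 = 43.8 bpm


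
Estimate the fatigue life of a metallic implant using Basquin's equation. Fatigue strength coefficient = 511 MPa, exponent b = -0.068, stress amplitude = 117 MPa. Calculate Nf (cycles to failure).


sigma_a = sigma_f' * (2Nf)^b
2Nf = (sigma_a/sigma_f')^(1/b)
2Nf = (117/511)^(1/-0.068)
2Nf = 2.601484e+09
Nf = 1.3007e+09


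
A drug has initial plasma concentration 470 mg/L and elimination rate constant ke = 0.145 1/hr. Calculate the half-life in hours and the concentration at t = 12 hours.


t_half = ln(2) / ke = 0.693147 / 0.145 = 4.78 hr
C(t) = C0 * exp(-ke*t) = 470 * exp(-0.145*12)
C(12) = 82.49 mg/L


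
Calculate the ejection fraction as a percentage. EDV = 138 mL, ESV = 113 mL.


SV = EDV - ESV = 138 - 113 = 25 mL
EF = SV/EDV * 100 = 25/138 * 100
EF = 18.12%


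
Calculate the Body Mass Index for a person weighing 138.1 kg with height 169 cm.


BMI = weight / height^2
height = 169 cm = 1.69 m
BMI = 138.1 / 1.69^2
BMI = 48.35 kg/m^2


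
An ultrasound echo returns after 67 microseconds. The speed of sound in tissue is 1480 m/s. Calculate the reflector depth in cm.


depth = c * t / 2
t = 67 us = 6.7000e-05 s
depth = 1480 * 6.7000e-05 / 2
depth = 0.04958 m = 4.958 cm


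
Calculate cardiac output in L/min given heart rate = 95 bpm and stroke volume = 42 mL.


CO = HR * SV
CO = 95 * 42 / 1000
CO = 3.99 L/min


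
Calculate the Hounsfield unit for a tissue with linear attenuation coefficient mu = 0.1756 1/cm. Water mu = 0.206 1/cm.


HU = ((mu_tissue - mu_water) / mu_water) * 1000
HU = ((0.1756 - 0.206) / 0.206) * 1000
HU = -147.6


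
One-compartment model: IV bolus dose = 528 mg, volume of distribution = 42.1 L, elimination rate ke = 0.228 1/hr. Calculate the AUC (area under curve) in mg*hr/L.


C0 = Dose/Vd = 528/42.1 = 12.5416 mg/L
AUC = C0/ke = 12.5416/0.228
AUC = 55.01 mg*hr/L


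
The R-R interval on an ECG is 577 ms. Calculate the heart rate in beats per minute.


HR = 60 / RR_interval(s)
RR = 577 ms = 0.577 s
HR = 60 / 0.577 = 104 bpm


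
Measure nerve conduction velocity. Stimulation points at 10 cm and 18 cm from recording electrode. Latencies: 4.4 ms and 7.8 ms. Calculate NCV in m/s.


Distance = (18 - 10) / 100 = 0.08 m
dt = (7.8 - 4.4) / 1000 = 0.0034 s
NCV = dist / dt = 23.53 m/s


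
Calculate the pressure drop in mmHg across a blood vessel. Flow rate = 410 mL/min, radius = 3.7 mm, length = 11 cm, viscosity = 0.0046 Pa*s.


dP = 8*mu*L*Q / (pi*r^4)
Q = 410 mL/min = 6.83333e-06 m^3/s
dP = 46.9803 Pa = 46.9803 / 133.322 mmHg = 0.3524 mmHg


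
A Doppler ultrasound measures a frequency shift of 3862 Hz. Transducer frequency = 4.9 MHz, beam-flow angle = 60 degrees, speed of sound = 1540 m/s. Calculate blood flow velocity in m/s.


v = fd * c / (2 * f0 * cos(theta))
v = 3862 * 1540 / (2 * 4.9000e+06 * cos(60))
v = 1.214 m/s


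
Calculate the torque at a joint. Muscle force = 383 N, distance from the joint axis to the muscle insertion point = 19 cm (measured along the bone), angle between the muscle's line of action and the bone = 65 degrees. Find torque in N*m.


Torque = F * d * sin(theta)   (moment arm = d*sin(theta))
d = 19 cm = 0.19 m
Torque = 383 * 0.19 * sin(65)
Torque = 65.95 N*m


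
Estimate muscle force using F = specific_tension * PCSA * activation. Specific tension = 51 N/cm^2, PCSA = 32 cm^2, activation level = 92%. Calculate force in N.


F = sigma * PCSA * activation
F = 51 * 32 * 0.92
F = 1501 N


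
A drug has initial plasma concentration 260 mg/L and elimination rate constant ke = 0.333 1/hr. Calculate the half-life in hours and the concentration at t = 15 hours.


t_half = ln(2) / ke = 0.693147 / 0.333 = 2.082 hr
C(t) = C0 * exp(-ke*t) = 260 * exp(-0.333*15)
C(15) = 1.761 mg/L


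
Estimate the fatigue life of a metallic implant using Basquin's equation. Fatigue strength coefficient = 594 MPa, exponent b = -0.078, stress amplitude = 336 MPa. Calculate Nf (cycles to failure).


sigma_a = sigma_f' * (2Nf)^b
2Nf = (sigma_a/sigma_f')^(1/b)
2Nf = (336/594)^(1/-0.078)
2Nf = 1487.3034
Nf = 743.7


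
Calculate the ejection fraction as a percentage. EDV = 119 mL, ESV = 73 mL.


SV = EDV - ESV = 119 - 73 = 46 mL
EF = SV/EDV * 100 = 46/119 * 100
EF = 38.66%


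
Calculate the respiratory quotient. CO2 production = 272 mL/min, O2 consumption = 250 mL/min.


RQ = VCO2 / VO2
RQ = 272 / 250
RQ = 1.088


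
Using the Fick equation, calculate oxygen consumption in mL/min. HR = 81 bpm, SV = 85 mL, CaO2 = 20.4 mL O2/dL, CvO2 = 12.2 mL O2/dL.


CO = HR*SV = 81*85/1000 = 6.885 L/min
a-v O2 diff = 20.4 - 12.2 = 8.2 mL/dL
VO2 = CO * (CaO2-CvO2) * 10 dL/L
VO2 = 6.885 * 8.2 * 10
VO2 = 564.6 mL/min


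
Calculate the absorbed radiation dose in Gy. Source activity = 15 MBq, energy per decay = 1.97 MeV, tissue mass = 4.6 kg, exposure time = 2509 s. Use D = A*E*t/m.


A = 15 MBq = 1.5000e+07 Bq
E = 1.97 MeV = 3.15594e-13 J
D = A*E*t/m = 1.5000e+07*3.15594e-13*2509/4.6
D = 0.002582 Gy


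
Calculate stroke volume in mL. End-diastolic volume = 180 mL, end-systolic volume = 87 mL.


SV = EDV - ESV
SV = 180 - 87
SV = 93 mL


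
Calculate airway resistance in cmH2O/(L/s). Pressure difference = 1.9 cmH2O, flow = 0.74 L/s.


R = dP / flow
R = 1.9 / 0.74
R = 2.568 cmH2O/(L/s)


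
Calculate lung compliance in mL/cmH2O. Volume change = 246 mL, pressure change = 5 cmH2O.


C = dV / dP
C = 246 / 5
C = 49.2 mL/cmH2O


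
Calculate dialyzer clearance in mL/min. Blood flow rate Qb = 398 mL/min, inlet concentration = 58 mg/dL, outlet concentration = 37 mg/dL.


K = Qb * (Cb_in - Cb_out) / Cb_in
K = 398 * (58 - 37) / 58
K = 144.1 mL/min


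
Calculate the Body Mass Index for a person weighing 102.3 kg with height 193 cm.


BMI = weight / height^2
height = 193 cm = 1.93 m
BMI = 102.3 / 1.93^2
BMI = 27.46 kg/m^2


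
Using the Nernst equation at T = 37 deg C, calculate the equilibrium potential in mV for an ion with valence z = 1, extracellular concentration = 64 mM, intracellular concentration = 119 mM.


E = (RT/(zF)) * ln(C_out/C_in)
T = 37 + 273.15 = 310.15 K
E = (8.314 * 310.15 / (1 * 96485)) * ln(64/119)
E = -16.58 mV


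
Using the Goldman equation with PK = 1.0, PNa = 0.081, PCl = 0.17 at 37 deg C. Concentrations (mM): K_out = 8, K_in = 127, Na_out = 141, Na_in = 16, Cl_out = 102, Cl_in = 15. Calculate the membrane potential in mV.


Vm = (RT/F)*ln((PK*Ko + PNa*Nao + PCl*Cli)/(PK*Ki + PNa*Nai + PCl*Clo))
Numer = 21.971, Denom = 145.636
Vm = -50.55 mV


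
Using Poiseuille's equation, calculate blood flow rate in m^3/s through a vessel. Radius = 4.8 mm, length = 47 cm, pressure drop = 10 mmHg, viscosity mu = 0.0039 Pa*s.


Q = pi*r^4*dP / (8*mu*L)
r = 0.0048 m, L = 0.47 m
dP = 10 mmHg = 1333.22 Pa
Q = 1.5162e-04 m^3/s


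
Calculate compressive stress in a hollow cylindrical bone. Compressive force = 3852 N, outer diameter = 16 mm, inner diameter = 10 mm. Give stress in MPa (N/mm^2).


A = pi*(r_o^2 - r_i^2)
r_o = 8 mm, r_i = 5 mm
A = 122.522 mm^2
sigma = F/A = 3852 / 122.522
sigma = 31.44 MPa


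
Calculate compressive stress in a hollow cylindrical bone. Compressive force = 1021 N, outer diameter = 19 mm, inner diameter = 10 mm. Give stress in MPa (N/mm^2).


A = pi*(r_o^2 - r_i^2)
r_o = 9.5 mm, r_i = 5 mm
A = 204.989 mm^2
sigma = F/A = 1021 / 204.989
sigma = 4.981 MPa


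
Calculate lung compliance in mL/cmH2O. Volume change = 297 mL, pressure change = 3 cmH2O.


C = dV / dP
C = 297 / 3
C = 99 mL/cmH2O


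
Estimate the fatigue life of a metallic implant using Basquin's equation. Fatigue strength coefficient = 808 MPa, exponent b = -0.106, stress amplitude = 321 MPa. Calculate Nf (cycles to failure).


sigma_a = sigma_f' * (2Nf)^b
2Nf = (sigma_a/sigma_f')^(1/b)
2Nf = (321/808)^(1/-0.106)
2Nf = 6055.2932
Nf = 3028


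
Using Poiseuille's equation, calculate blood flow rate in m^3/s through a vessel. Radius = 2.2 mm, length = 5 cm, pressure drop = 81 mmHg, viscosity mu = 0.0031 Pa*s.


Q = pi*r^4*dP / (8*mu*L)
r = 0.0022 m, L = 0.05 m
dP = 81 mmHg = 10799.082 Pa
Q = 6.4092e-04 m^3/s


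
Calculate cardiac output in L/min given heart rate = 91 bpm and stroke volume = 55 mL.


CO = HR * SV
CO = 91 * 55 / 1000
CO = 5.005 L/min


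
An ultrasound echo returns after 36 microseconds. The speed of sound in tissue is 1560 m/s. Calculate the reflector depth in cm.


depth = c * t / 2
t = 36 us = 3.6000e-05 s
depth = 1560 * 3.6000e-05 / 2
depth = 0.02808 m = 2.808 cm


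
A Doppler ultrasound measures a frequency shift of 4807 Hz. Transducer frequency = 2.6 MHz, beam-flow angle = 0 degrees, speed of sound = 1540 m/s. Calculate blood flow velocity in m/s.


v = fd * c / (2 * f0 * cos(theta))
v = 4807 * 1540 / (2 * 2.6000e+06 * cos(0))
v = 1.424 m/s


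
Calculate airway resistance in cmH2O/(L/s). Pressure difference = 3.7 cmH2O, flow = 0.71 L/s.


R = dP / flow
R = 3.7 / 0.71
R = 5.211 cmH2O/(L/s)


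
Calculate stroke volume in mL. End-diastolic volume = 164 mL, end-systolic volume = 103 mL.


SV = EDV - ESV
SV = 164 - 103
SV = 61 mL


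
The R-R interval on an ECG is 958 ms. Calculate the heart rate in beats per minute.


HR = 60 / RR_interval(s)
RR = 958 ms = 0.958 s
HR = 60 / 0.958 = 62.63 bpm


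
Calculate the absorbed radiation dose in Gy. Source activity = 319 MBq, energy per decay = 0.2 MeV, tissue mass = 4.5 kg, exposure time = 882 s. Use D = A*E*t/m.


A = 319 MBq = 3.1900e+08 Bq
E = 0.2 MeV = 3.204e-14 J
D = A*E*t/m = 3.1900e+08*3.204e-14*882/4.5
D = 0.002003 Gy


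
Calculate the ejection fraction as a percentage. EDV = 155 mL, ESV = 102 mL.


SV = EDV - ESV = 155 - 102 = 53 mL
EF = SV/EDV * 100 = 53/155 * 100
EF = 34.19%


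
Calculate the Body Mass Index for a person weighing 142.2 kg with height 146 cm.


BMI = weight / height^2
height = 146 cm = 1.46 m
BMI = 142.2 / 1.46^2
BMI = 66.71 kg/m^2


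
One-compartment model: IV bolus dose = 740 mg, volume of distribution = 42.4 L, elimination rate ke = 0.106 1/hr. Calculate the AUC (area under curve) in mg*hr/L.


C0 = Dose/Vd = 740/42.4 = 17.4528 mg/L
AUC = C0/ke = 17.4528/0.106
AUC = 164.6 mg*hr/L


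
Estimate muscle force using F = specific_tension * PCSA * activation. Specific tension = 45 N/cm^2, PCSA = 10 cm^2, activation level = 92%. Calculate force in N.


F = sigma * PCSA * activation
F = 45 * 10 * 0.92
F = 414 N


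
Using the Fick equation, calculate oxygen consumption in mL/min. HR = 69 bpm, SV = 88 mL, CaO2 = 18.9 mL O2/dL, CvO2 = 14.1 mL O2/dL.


CO = HR*SV = 69*88/1000 = 6.072 L/min
a-v O2 diff = 18.9 - 14.1 = 4.8 mL/dL
VO2 = CO * (CaO2-CvO2) * 10 dL/L
VO2 = 6.072 * 4.8 * 10
VO2 = 291.5 mL/min


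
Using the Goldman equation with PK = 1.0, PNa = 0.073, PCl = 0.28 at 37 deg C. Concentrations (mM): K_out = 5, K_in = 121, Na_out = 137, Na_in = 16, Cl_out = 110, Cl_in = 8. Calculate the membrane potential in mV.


Vm = (RT/F)*ln((PK*Ko + PNa*Nao + PCl*Cli)/(PK*Ki + PNa*Nai + PCl*Clo))
Numer = 17.241, Denom = 152.968
Vm = -58.34 mV


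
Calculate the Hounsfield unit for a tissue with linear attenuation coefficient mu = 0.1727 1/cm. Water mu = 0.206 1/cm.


HU = ((mu_tissue - mu_water) / mu_water) * 1000
HU = ((0.1727 - 0.206) / 0.206) * 1000
HU = -161.7


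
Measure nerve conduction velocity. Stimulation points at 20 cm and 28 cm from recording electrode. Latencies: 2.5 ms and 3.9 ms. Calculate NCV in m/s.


Distance = (28 - 20) / 100 = 0.08 m
dt = (3.9 - 2.5) / 1000 = 0.0014 s
NCV = dist / dt = 57.14 m/s


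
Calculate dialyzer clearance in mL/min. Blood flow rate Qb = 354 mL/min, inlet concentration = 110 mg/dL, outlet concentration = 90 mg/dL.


K = Qb * (Cb_in - Cb_out) / Cb_in
K = 354 * (110 - 90) / 110
K = 64.36 mL/min


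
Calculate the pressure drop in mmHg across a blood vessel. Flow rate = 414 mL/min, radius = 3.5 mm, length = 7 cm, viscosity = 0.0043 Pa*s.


dP = 8*mu*L*Q / (pi*r^4)
Q = 414 mL/min = 6.9e-06 m^3/s
dP = 35.2439 Pa = 35.2439 / 133.322 mmHg = 0.2644 mmHg


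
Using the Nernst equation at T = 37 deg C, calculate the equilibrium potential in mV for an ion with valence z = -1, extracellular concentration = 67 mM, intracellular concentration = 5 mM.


E = (RT/(zF)) * ln(C_out/C_in)
T = 37 + 273.15 = 310.15 K
E = (8.314 * 310.15 / (-1 * 96485)) * ln(67/5)
E = -69.36 mV


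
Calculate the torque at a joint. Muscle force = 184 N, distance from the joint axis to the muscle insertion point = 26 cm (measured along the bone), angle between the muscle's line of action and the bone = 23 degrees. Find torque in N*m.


Torque = F * d * sin(theta)   (moment arm = d*sin(theta))
d = 26 cm = 0.26 m
Torque = 184 * 0.26 * sin(23)
Torque = 18.69 N*m


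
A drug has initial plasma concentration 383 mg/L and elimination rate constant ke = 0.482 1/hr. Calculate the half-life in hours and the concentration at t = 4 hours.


t_half = ln(2) / ke = 0.693147 / 0.482 = 1.438 hr
C(t) = C0 * exp(-ke*t) = 383 * exp(-0.482*4)
C(4) = 55.7 mg/L


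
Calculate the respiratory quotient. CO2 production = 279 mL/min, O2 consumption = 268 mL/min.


RQ = VCO2 / VO2
RQ = 279 / 268
RQ = 1.041


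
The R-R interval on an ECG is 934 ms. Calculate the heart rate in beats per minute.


HR = 60 / RR_interval(s)
RR = 934 ms = 0.934 s
HR = 60 / 0.934 = 64.24 bpm


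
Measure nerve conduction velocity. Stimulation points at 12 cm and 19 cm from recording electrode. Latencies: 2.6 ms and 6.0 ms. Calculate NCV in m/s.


Distance = (19 - 12) / 100 = 0.07 m
dt = (6.0 - 2.6) / 1000 = 0.0034 s
NCV = dist / dt = 20.59 m/s


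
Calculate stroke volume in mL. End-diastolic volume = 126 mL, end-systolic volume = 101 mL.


SV = EDV - ESV
SV = 126 - 101
SV = 25 mL


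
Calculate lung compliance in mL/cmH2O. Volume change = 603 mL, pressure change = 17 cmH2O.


C = dV / dP
C = 603 / 17
C = 35.47 mL/cmH2O


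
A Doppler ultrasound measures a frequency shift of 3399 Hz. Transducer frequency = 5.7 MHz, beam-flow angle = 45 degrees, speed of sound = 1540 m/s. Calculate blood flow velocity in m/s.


v = fd * c / (2 * f0 * cos(theta))
v = 3399 * 1540 / (2 * 5.7000e+06 * cos(45))
v = 0.6494 m/s


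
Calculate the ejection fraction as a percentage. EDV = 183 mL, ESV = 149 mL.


SV = EDV - ESV = 183 - 149 = 34 mL
EF = SV/EDV * 100 = 34/183 * 100
EF = 18.58%


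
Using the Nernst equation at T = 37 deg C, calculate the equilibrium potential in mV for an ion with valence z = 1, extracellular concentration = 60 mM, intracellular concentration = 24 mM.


E = (RT/(zF)) * ln(C_out/C_in)
T = 37 + 273.15 = 310.15 K
E = (8.314 * 310.15 / (1 * 96485)) * ln(60/24)
E = 24.49 mV


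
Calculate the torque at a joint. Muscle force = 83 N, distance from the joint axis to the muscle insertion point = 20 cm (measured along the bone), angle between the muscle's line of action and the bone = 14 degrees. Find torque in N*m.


Torque = F * d * sin(theta)   (moment arm = d*sin(theta))
d = 20 cm = 0.2 m
Torque = 83 * 0.2 * sin(14)
Torque = 4.016 N*m


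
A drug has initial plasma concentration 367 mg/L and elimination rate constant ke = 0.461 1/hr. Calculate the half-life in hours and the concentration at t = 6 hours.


t_half = ln(2) / ke = 0.693147 / 0.461 = 1.504 hr
C(t) = C0 * exp(-ke*t) = 367 * exp(-0.461*6)
C(6) = 23.09 mg/L


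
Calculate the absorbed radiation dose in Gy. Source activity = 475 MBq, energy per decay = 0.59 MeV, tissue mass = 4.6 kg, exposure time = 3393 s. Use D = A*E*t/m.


A = 475 MBq = 4.7500e+08 Bq
E = 0.59 MeV = 9.4518e-14 J
D = A*E*t/m = 4.7500e+08*9.4518e-14*3393/4.6
D = 0.03312 Gy


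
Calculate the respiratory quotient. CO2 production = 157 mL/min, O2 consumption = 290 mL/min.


RQ = VCO2 / VO2
RQ = 157 / 290
RQ = 0.5414


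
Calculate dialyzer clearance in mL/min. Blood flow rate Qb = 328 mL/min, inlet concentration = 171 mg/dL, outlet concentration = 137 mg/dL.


K = Qb * (Cb_in - Cb_out) / Cb_in
K = 328 * (171 - 137) / 171
K = 65.22 mL/min


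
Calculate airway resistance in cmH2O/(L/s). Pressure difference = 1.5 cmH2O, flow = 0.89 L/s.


R = dP / flow
R = 1.5 / 0.89
R = 1.685 cmH2O/(L/s)


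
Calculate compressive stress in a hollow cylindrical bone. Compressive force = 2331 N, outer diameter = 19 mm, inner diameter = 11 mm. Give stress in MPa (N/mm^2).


A = pi*(r_o^2 - r_i^2)
r_o = 9.5 mm, r_i = 5.5 mm
A = 188.496 mm^2
sigma = F/A = 2331 / 188.496
sigma = 12.37 MPa


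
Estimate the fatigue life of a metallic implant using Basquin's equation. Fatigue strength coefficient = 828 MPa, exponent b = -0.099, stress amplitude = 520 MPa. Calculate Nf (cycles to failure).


sigma_a = sigma_f' * (2Nf)^b
2Nf = (sigma_a/sigma_f')^(1/b)
2Nf = (520/828)^(1/-0.099)
2Nf = 109.8188
Nf = 54.91


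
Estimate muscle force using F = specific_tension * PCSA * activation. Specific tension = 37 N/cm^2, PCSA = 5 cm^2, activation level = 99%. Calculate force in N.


F = sigma * PCSA * activation
F = 37 * 5 * 0.99
F = 183.2 N


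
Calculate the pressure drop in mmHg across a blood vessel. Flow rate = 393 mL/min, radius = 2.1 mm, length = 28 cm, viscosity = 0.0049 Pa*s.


dP = 8*mu*L*Q / (pi*r^4)
Q = 393 mL/min = 6.55e-06 m^3/s
dP = 1176.68 Pa = 1176.68 / 133.322 mmHg = 8.826 mmHg


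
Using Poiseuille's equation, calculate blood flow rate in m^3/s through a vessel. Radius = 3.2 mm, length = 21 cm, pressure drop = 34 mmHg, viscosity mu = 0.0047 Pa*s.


Q = pi*r^4*dP / (8*mu*L)
r = 0.0032 m, L = 0.21 m
dP = 34 mmHg = 4532.948 Pa
Q = 1.8911e-04 m^3/s


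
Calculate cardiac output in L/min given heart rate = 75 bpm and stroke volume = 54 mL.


CO = HR * SV
CO = 75 * 54 / 1000
CO = 4.05 L/min


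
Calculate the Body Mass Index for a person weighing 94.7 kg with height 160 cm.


BMI = weight / height^2
height = 160 cm = 1.6 m
BMI = 94.7 / 1.6^2
BMI = 36.99 kg/m^2


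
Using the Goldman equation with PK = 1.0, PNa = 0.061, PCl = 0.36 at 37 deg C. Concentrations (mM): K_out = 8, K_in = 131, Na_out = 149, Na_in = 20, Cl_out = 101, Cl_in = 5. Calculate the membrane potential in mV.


Vm = (RT/F)*ln((PK*Ko + PNa*Nao + PCl*Cli)/(PK*Ki + PNa*Nai + PCl*Clo))
Numer = 18.889, Denom = 168.58
Vm = -58.5 mV


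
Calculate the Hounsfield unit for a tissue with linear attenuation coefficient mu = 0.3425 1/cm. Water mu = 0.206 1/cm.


HU = ((mu_tissue - mu_water) / mu_water) * 1000
HU = ((0.3425 - 0.206) / 0.206) * 1000
HU = 662.6


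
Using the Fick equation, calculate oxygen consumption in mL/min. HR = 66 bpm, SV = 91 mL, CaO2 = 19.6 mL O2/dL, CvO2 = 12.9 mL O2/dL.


CO = HR*SV = 66*91/1000 = 6.006 L/min
a-v O2 diff = 19.6 - 12.9 = 6.7 mL/dL
VO2 = CO * (CaO2-CvO2) * 10 dL/L
VO2 = 6.006 * 6.7 * 10
VO2 = 402.4 mL/min


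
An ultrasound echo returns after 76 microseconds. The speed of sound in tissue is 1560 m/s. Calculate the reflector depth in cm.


depth = c * t / 2
t = 76 us = 7.6000e-05 s
depth = 1560 * 7.6000e-05 / 2
depth = 0.05928 m = 5.928 cm


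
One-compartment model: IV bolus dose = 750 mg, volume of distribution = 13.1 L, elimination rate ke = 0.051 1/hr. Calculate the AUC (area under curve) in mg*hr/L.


C0 = Dose/Vd = 750/13.1 = 57.2519 mg/L
AUC = C0/ke = 57.2519/0.051
AUC = 1123 mg*hr/L


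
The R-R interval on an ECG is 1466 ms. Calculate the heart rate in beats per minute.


HR = 60 / RR_interval(s)
RR = 1466 ms = 1.466 s
HR = 60 / 1.466 = 40.93 bpm


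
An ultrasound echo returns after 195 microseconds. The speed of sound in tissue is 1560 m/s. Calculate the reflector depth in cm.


depth = c * t / 2
t = 195 us = 1.9500e-04 s
depth = 1560 * 1.9500e-04 / 2
depth = 0.1521 m = 15.21 cm


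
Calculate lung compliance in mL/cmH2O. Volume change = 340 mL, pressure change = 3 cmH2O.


C = dV / dP
C = 340 / 3
C = 113.3 mL/cmH2O


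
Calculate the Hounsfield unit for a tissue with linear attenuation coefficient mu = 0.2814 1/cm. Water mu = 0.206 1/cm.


HU = ((mu_tissue - mu_water) / mu_water) * 1000
HU = ((0.2814 - 0.206) / 0.206) * 1000
HU = 366


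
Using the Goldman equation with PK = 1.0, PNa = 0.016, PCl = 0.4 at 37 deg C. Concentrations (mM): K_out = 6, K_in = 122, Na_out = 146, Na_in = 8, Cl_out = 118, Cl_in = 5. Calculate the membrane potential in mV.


Vm = (RT/F)*ln((PK*Ko + PNa*Nao + PCl*Cli)/(PK*Ki + PNa*Nai + PCl*Clo))
Numer = 10.336, Denom = 169.328
Vm = -74.73 mV


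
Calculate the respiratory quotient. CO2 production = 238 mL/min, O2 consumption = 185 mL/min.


RQ = VCO2 / VO2
RQ = 238 / 185
RQ = 1.286


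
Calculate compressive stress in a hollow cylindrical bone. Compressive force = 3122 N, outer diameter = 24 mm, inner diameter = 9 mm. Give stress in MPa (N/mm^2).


A = pi*(r_o^2 - r_i^2)
r_o = 12 mm, r_i = 4.5 mm
A = 388.772 mm^2
sigma = F/A = 3122 / 388.772
sigma = 8.03 MPa


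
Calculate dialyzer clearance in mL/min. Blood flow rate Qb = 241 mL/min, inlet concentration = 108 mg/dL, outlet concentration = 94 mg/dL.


K = Qb * (Cb_in - Cb_out) / Cb_in
K = 241 * (108 - 94) / 108
K = 31.24 mL/min


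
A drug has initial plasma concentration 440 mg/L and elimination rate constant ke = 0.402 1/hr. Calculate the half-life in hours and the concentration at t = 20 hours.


t_half = ln(2) / ke = 0.693147 / 0.402 = 1.724 hr
C(t) = C0 * exp(-ke*t) = 440 * exp(-0.402*20)
C(20) = 0.1418 mg/L


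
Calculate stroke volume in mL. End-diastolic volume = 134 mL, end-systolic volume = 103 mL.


SV = EDV - ESV
SV = 134 - 103
SV = 31 mL


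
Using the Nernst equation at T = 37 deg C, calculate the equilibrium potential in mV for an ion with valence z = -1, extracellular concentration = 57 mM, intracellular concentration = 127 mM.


E = (RT/(zF)) * ln(C_out/C_in)
T = 37 + 273.15 = 310.15 K
E = (8.314 * 310.15 / (-1 * 96485)) * ln(57/127)
E = 21.41 mV


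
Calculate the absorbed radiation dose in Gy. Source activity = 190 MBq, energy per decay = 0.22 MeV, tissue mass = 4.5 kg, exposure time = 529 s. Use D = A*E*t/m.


A = 190 MBq = 1.9000e+08 Bq
E = 0.22 MeV = 3.5244e-14 J
D = A*E*t/m = 1.9000e+08*3.5244e-14*529/4.5
D = 7.8719e-04 Gy


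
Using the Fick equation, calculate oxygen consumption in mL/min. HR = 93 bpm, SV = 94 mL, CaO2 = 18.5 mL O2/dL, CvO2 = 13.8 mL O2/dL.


CO = HR*SV = 93*94/1000 = 8.742 L/min
a-v O2 diff = 18.5 - 13.8 = 4.7 mL/dL
VO2 = CO * (CaO2-CvO2) * 10 dL/L
VO2 = 8.742 * 4.7 * 10
VO2 = 410.9 mL/min


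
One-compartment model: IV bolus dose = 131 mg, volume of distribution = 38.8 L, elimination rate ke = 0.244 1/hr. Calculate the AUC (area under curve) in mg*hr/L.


C0 = Dose/Vd = 131/38.8 = 3.37629 mg/L
AUC = C0/ke = 3.37629/0.244
AUC = 13.84 mg*hr/L


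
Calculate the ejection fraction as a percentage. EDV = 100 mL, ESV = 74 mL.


SV = EDV - ESV = 100 - 74 = 26 mL
EF = SV/EDV * 100 = 26/100 * 100
EF = 26%


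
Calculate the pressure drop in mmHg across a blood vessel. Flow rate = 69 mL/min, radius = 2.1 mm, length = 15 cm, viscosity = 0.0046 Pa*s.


dP = 8*mu*L*Q / (pi*r^4)
Q = 69 mL/min = 1.15e-06 m^3/s
dP = 103.899 Pa = 103.899 / 133.322 mmHg = 0.7793 mmHg


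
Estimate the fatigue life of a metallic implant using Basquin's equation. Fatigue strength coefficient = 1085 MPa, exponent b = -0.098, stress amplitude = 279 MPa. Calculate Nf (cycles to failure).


sigma_a = sigma_f' * (2Nf)^b
2Nf = (sigma_a/sigma_f')^(1/b)
2Nf = (279/1085)^(1/-0.098)
2Nf = 1043825.5
Nf = 5.219e+05


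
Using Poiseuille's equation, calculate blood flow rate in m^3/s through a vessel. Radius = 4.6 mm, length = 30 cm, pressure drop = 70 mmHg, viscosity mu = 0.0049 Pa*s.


Q = pi*r^4*dP / (8*mu*L)
r = 0.0046 m, L = 0.3 m
dP = 70 mmHg = 9332.54 Pa
Q = 0.001116 m^3/s


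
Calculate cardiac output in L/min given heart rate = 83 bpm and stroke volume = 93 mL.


CO = HR * SV
CO = 83 * 93 / 1000
CO = 7.719 L/min


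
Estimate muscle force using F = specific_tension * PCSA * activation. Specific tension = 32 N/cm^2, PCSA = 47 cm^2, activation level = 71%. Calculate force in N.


F = sigma * PCSA * activation
F = 32 * 47 * 0.71
F = 1068 N


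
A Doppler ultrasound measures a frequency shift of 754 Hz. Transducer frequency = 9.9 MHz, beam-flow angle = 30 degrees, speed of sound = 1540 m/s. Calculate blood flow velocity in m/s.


v = fd * c / (2 * f0 * cos(theta))
v = 754 * 1540 / (2 * 9.9000e+06 * cos(30))
v = 0.06772 m/s


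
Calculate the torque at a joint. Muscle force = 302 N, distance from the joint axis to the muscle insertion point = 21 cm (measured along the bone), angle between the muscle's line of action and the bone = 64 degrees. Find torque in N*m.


Torque = F * d * sin(theta)   (moment arm = d*sin(theta))
d = 21 cm = 0.21 m
Torque = 302 * 0.21 * sin(64)
Torque = 57 N*m


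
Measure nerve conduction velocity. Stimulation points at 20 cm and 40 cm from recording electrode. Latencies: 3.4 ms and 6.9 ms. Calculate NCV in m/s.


Distance = (40 - 20) / 100 = 0.2 m
dt = (6.9 - 3.4) / 1000 = 0.0035 s
NCV = dist / dt = 57.14 m/s


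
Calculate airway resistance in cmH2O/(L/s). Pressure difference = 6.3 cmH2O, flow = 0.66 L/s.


R = dP / flow
R = 6.3 / 0.66
R = 9.545 cmH2O/(L/s)


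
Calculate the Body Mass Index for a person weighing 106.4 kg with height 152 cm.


BMI = weight / height^2
height = 152 cm = 1.52 m
BMI = 106.4 / 1.52^2
BMI = 46.05 kg/m^2


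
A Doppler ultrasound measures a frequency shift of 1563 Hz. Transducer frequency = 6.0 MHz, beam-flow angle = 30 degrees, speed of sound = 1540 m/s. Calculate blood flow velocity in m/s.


v = fd * c / (2 * f0 * cos(theta))
v = 1563 * 1540 / (2 * 6.0000e+06 * cos(30))
v = 0.2316 m/s


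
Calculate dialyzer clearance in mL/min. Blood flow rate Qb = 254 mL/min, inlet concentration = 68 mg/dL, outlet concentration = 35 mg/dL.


K = Qb * (Cb_in - Cb_out) / Cb_in
K = 254 * (68 - 35) / 68
K = 123.3 mL/min


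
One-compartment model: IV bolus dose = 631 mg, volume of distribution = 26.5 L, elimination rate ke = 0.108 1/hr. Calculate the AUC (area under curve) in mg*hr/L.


C0 = Dose/Vd = 631/26.5 = 23.8113 mg/L
AUC = C0/ke = 23.8113/0.108
AUC = 220.5 mg*hr/L


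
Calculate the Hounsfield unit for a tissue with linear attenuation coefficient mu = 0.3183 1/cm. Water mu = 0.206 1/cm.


HU = ((mu_tissue - mu_water) / mu_water) * 1000
HU = ((0.3183 - 0.206) / 0.206) * 1000
HU = 545.1


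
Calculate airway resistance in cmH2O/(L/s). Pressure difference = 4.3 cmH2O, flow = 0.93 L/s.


R = dP / flow
R = 4.3 / 0.93
R = 4.624 cmH2O/(L/s)


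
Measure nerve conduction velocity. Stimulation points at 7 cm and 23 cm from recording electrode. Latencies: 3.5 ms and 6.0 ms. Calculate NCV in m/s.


Distance = (23 - 7) / 100 = 0.16 m
dt = (6.0 - 3.5) / 1000 = 0.0025 s
NCV = dist / dt = 64 m/s


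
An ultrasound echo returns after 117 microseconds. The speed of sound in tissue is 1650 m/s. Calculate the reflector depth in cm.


depth = c * t / 2
t = 117 us = 1.1700e-04 s
depth = 1650 * 1.1700e-04 / 2
depth = 0.096525 m = 9.6525 cm


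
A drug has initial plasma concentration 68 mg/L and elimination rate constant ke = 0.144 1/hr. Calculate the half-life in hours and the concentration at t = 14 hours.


t_half = ln(2) / ke = 0.693147 / 0.144 = 4.814 hr
C(t) = C0 * exp(-ke*t) = 68 * exp(-0.144*14)
C(14) = 9.057 mg/L


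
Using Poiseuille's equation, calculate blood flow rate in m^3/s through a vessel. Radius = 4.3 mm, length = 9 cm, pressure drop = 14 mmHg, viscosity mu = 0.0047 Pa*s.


Q = pi*r^4*dP / (8*mu*L)
r = 0.0043 m, L = 0.09 m
dP = 14 mmHg = 1866.508 Pa
Q = 5.9241e-04 m^3/s


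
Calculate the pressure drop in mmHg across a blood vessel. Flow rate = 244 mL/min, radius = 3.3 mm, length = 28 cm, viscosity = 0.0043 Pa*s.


dP = 8*mu*L*Q / (pi*r^4)
Q = 244 mL/min = 4.06667e-06 m^3/s
dP = 105.136 Pa = 105.136 / 133.322 mmHg = 0.7886 mmHg


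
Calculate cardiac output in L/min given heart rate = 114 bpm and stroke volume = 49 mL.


CO = HR * SV
CO = 114 * 49 / 1000
CO = 5.586 L/min


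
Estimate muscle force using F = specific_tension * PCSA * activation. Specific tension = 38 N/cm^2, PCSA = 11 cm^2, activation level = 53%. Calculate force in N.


F = sigma * PCSA * activation
F = 38 * 11 * 0.53
F = 221.5 N


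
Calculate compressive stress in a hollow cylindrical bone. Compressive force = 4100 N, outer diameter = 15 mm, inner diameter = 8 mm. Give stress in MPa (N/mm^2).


A = pi*(r_o^2 - r_i^2)
r_o = 7.5 mm, r_i = 4 mm
A = 126.449 mm^2
sigma = F/A = 4100 / 126.449
sigma = 32.42 MPa


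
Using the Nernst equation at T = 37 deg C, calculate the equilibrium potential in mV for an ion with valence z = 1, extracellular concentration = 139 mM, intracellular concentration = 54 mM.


E = (RT/(zF)) * ln(C_out/C_in)
T = 37 + 273.15 = 310.15 K
E = (8.314 * 310.15 / (1 * 96485)) * ln(139/54)
E = 25.27 mV


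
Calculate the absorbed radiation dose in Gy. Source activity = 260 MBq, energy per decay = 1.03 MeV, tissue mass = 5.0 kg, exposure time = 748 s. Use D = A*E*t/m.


A = 260 MBq = 2.6000e+08 Bq
E = 1.03 MeV = 1.65006e-13 J
D = A*E*t/m = 2.6000e+08*1.65006e-13*748/5.0
D = 0.006418 Gy


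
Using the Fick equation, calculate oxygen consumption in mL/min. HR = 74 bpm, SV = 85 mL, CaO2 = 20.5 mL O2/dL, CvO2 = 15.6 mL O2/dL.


CO = HR*SV = 74*85/1000 = 6.29 L/min
a-v O2 diff = 20.5 - 15.6 = 4.9 mL/dL
VO2 = CO * (CaO2-CvO2) * 10 dL/L
VO2 = 6.29 * 4.9 * 10
VO2 = 308.2 mL/min


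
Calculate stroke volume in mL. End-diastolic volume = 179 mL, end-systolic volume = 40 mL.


SV = EDV - ESV
SV = 179 - 40
SV = 139 mL


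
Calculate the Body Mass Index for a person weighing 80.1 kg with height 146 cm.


BMI = weight / height^2
height = 146 cm = 1.46 m
BMI = 80.1 / 1.46^2
BMI = 37.58 kg/m^2


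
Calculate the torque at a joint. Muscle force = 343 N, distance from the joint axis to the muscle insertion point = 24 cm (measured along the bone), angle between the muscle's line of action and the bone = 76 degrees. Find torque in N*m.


Torque = F * d * sin(theta)   (moment arm = d*sin(theta))
d = 24 cm = 0.24 m
Torque = 343 * 0.24 * sin(76)
Torque = 79.87 N*m


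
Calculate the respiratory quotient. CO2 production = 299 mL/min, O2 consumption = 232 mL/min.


RQ = VCO2 / VO2
RQ = 299 / 232
RQ = 1.289


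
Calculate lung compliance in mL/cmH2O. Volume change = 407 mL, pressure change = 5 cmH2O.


C = dV / dP
C = 407 / 5
C = 81.4 mL/cmH2O


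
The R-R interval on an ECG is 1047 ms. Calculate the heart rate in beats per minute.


HR = 60 / RR_interval(s)
RR = 1047 ms = 1.047 s
HR = 60 / 1.047 = 57.31 bpm


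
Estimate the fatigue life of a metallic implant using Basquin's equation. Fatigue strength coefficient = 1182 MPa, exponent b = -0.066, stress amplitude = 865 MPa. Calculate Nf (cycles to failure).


sigma_a = sigma_f' * (2Nf)^b
2Nf = (sigma_a/sigma_f')^(1/b)
2Nf = (865/1182)^(1/-0.066)
2Nf = 113.38777
Nf = 56.69


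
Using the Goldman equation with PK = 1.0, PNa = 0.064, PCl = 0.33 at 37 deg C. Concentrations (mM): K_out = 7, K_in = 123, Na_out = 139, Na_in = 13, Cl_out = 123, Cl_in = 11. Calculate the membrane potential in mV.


Vm = (RT/F)*ln((PK*Ko + PNa*Nao + PCl*Cli)/(PK*Ki + PNa*Nai + PCl*Clo))
Numer = 19.526, Denom = 164.422
Vm = -56.94 mV


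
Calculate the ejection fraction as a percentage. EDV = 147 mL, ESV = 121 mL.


SV = EDV - ESV = 147 - 121 = 26 mL
EF = SV/EDV * 100 = 26/147 * 100
EF = 17.69%


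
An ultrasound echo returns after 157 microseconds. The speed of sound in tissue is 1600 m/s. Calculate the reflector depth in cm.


depth = c * t / 2
t = 157 us = 1.5700e-04 s
depth = 1600 * 1.5700e-04 / 2
depth = 0.1256 m = 12.56 cm


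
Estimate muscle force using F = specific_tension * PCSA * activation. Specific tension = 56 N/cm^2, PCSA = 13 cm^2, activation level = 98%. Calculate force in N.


F = sigma * PCSA * activation
F = 56 * 13 * 0.98
F = 713.4 N


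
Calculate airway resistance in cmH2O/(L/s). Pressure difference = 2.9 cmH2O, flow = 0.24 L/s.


R = dP / flow
R = 2.9 / 0.24
R = 12.08 cmH2O/(L/s)


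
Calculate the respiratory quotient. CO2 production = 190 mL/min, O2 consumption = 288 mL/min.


RQ = VCO2 / VO2
RQ = 190 / 288
RQ = 0.6597


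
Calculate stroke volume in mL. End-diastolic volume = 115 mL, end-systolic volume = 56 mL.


SV = EDV - ESV
SV = 115 - 56
SV = 59 mL
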